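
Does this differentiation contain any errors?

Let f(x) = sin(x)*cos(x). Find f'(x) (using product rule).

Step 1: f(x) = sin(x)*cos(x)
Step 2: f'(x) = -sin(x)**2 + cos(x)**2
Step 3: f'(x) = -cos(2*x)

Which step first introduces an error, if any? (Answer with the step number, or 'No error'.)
Step 3

Step 3 is incorrect due to a sign flip.
The step shows: -cos(2*x)
The correct value should be: cos(2*x)

Explanation: The sign of the whole expression was flipped: the term cos(2*x) was incorrectly written as -cos(2*x)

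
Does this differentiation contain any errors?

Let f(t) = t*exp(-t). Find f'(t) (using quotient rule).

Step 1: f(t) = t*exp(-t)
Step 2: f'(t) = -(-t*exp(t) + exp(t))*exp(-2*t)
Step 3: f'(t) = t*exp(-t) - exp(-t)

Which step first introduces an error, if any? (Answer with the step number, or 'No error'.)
Step 2

Step 2 is incorrect due to a sign flip.
The step shows: -(-t*exp(t) + exp(t))*exp(-2*t)
The correct value should be: (-t*exp(t) + exp(t))*exp(-2*t)

Explanation: The sign of the whole expression was flipped: the term (-t*exp(t) + exp(t))*exp(-2*t) was incorrectly written as -(-t*exp(t) + exp(t))*exp(-2*t)
The later steps are derived from this incorrect expression, so the error originates in Step 2.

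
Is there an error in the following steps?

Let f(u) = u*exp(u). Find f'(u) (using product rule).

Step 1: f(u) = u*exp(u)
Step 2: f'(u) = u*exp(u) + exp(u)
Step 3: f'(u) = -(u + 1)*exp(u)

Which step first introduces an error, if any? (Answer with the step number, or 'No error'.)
Step 3

Step 3 is incorrect due to a sign flip.
The step shows: -(u + 1)*exp(u)
The correct value should be: (u + 1)*exp(u)

Explanation: The sign of the whole expression was flipped: the term (u + 1)*exp(u) was incorrectly written as -(u + 1)*exp(u)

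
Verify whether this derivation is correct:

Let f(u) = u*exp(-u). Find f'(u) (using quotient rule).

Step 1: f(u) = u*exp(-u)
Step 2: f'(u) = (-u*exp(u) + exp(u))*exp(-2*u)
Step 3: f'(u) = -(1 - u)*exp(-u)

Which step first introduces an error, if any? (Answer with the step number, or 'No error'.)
Step 3

Step 3 is incorrect due to a sign flip.
The step shows: -(1 - u)*exp(-u)
The correct value should be: (1 - u)*exp(-u)

Explanation: The sign of the whole expression was flipped: the term (1 - u)*exp(-u) was incorrectly written as -(1 - u)*exp(-u)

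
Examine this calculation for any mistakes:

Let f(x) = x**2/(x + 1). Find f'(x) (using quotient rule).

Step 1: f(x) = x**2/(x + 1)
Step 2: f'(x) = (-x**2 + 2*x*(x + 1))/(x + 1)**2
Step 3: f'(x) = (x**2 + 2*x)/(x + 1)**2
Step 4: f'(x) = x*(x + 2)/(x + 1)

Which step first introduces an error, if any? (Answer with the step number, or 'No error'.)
Step 4

Step 4 is incorrect due to a wrong exponent.
The step shows: x*(x + 2)/(x + 1)
The correct value should be: x*(x + 2)/(x + 1)**2

Explanation: The exponent -2 on x + 1 was incorrectly written as -1: the term x*(x + 2)/(x + 1)**2 was incorrectly written as x*(x + 2)/(x + 1)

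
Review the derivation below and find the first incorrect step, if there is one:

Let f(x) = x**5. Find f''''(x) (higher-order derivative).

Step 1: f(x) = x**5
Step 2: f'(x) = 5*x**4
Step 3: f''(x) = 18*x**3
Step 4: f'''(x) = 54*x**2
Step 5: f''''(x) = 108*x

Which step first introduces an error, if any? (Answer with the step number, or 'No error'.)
Step 3

Step 3 is incorrect due to a wrong coefficient.
The step shows: 18*x**3
The correct value should be: 20*x**3

Explanation: The coefficient 20 was incorrectly written as 18: the term 20*x**3 was incorrectly written as 18*x**3
The later steps are derived from this incorrect expression, so the error originates in Step 3.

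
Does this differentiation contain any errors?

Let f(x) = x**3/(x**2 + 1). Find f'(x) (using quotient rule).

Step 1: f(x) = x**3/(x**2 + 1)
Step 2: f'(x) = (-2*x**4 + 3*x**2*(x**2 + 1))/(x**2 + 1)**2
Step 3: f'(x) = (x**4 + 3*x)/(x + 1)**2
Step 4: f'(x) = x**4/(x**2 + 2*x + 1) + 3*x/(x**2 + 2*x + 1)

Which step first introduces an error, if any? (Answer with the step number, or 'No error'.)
Step 3

Step 3 is incorrect due to a wrong exponent.
The step shows: (x**4 + 3*x)/(x + 1)**2
The correct value should be: (x**4 + 3*x**2)/(x**2 + 1)**2

Explanation: The exponent 2 on x was incorrectly written as 1: the term (x**4 + 3*x**2)/(x**2 + 1)**2 was incorrectly written as (x**4 + 3*x)/(x + 1)**2
The later steps are derived from this incorrect expression, so the error originates in Step 3.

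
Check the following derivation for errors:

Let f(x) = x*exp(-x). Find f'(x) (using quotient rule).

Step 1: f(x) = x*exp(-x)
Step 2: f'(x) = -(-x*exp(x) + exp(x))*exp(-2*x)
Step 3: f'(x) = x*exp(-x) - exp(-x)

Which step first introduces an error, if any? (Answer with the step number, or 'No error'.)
Step 2

Step 2 is incorrect due to a sign flip.
The step shows: -(-x*exp(x) + exp(x))*exp(-2*x)
The correct value should be: (-x*exp(x) + exp(x))*exp(-2*x)

Explanation: The sign of the whole expression was flipped: the term (-x*exp(x) + exp(x))*exp(-2*x) was incorrectly written as -(-x*exp(x) + exp(x))*exp(-2*x)
The later steps are derived from this incorrect expression, so the error originates in Step 2.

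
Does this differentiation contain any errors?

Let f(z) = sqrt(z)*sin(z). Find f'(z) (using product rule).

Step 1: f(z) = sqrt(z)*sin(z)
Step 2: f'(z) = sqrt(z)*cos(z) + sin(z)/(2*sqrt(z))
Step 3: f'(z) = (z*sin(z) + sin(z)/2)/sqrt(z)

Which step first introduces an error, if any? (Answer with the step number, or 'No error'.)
Step 3

Step 3 is incorrect due to a wrong trig function.
The step shows: (z*sin(z) + sin(z)/2)/sqrt(z)
The correct value should be: (z*cos(z) + sin(z)/2)/sqrt(z)

Explanation: cos(z) was incorrectly written as sin(z): the term (z*cos(z) + sin(z)/2)/sqrt(z) was incorrectly written as (z*sin(z) + sin(z)/2)/sqrt(z)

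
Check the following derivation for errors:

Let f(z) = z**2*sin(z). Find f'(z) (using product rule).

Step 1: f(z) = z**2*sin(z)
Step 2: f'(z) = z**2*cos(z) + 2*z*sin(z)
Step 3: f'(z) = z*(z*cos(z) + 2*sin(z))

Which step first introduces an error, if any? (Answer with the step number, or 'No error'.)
No error

All steps in this derivation are correct.
The final answer f'(z) = z*(z*cos(z) + 2*sin(z)) is valid.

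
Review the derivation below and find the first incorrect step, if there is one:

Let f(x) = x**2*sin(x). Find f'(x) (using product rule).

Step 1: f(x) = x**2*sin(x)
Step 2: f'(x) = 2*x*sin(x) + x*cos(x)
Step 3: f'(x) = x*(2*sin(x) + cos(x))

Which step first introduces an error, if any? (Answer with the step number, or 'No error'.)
Step 2

Step 2 is incorrect due to a wrong exponent.
The step shows: 2*x*sin(x) + x*cos(x)
The correct value should be: x**2*cos(x) + 2*x*sin(x)

Explanation: The exponent 2 on x was incorrectly written as 1: the term x**2*cos(x) was incorrectly written as x*cos(x)
The later steps are derived from this incorrect expression, so the error originates in Step 2.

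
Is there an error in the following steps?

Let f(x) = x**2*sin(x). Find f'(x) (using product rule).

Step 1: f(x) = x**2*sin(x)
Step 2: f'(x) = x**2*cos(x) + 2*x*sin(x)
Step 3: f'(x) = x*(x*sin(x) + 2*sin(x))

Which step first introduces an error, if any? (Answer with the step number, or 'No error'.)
Step 3

Step 3 is incorrect due to a wrong trig function.
The step shows: x*(x*sin(x) + 2*sin(x))
The correct value should be: x*(x*cos(x) + 2*sin(x))

Explanation: cos(x) was incorrectly written as sin(x): the term x*(x*cos(x) + 2*sin(x)) was incorrectly written as x*(x*sin(x) + 2*sin(x))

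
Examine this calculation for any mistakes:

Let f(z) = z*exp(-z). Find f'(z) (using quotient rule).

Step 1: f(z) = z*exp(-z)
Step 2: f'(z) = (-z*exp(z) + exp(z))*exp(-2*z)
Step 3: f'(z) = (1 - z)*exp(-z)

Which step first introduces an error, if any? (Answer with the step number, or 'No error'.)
No error

All steps in this derivation are correct.
The final answer f'(z) = (1 - z)*exp(-z) is valid.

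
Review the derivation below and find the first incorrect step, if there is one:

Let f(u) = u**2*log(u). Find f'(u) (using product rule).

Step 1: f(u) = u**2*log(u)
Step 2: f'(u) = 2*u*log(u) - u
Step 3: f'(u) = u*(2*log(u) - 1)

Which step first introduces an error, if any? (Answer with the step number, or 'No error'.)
Step 2

Step 2 is incorrect due to a sign flip.
The step shows: 2*u*log(u) - u
The correct value should be: 2*u*log(u) + u

Explanation: The sign of one term was flipped: the term u was incorrectly written as -u
The later steps are derived from this incorrect expression, so the error originates in Step 2.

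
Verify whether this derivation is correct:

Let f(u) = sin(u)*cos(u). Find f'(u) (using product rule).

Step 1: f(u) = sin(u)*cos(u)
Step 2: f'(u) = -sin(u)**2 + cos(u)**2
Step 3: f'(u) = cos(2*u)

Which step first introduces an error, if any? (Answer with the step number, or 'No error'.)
No error

All steps in this derivation are correct.
The final answer f'(u) = cos(2*u) is valid.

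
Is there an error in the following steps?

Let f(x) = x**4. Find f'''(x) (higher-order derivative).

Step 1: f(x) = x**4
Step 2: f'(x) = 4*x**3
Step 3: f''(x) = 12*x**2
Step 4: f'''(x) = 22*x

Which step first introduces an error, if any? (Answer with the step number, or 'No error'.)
Step 4

Step 4 is incorrect due to a wrong coefficient.
The step shows: 22*x
The correct value should be: 24*x

Explanation: The coefficient 24 was incorrectly written as 22: the term 24*x was incorrectly written as 22*x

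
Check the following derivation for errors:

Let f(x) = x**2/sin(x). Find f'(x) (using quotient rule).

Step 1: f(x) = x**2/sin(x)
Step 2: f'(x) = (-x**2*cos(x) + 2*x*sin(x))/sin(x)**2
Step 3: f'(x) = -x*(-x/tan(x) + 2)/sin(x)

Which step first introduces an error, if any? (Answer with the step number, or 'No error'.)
Step 3

Step 3 is incorrect due to a sign flip.
The step shows: -x*(-x/tan(x) + 2)/sin(x)
The correct value should be: x*(-x/tan(x) + 2)/sin(x)

Explanation: The sign of the whole expression was flipped: the term x*(-x/tan(x) + 2)/sin(x) was incorrectly written as -x*(-x/tan(x) + 2)/sin(x)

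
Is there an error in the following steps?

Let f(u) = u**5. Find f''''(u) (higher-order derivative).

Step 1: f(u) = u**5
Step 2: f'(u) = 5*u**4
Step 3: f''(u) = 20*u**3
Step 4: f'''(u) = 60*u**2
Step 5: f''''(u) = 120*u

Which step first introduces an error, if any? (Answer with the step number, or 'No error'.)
No error

All steps in this derivation are correct.
The final answer f''''(u) = 120*u is valid.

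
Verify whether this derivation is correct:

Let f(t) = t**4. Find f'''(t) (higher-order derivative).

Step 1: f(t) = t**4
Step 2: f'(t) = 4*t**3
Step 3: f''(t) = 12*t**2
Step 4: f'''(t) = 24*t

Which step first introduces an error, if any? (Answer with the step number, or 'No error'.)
No error

All steps in this derivation are correct.
The final answer f'''(t) = 24*t is valid.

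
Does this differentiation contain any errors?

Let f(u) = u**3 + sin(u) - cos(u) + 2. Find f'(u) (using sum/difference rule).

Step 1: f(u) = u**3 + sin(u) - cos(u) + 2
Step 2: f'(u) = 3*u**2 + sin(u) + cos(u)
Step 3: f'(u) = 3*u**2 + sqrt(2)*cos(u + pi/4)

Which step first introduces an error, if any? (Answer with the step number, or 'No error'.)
Step 3

Step 3 is incorrect due to a wrong trig function.
The step shows: 3*u**2 + sqrt(2)*cos(u + pi/4)
The correct value should be: 3*u**2 + sqrt(2)*sin(u + pi/4)

Explanation: sin(u + pi/4) was incorrectly written as cos(u + pi/4): the term sqrt(2)*sin(u + pi/4) was incorrectly written as sqrt(2)*cos(u + pi/4)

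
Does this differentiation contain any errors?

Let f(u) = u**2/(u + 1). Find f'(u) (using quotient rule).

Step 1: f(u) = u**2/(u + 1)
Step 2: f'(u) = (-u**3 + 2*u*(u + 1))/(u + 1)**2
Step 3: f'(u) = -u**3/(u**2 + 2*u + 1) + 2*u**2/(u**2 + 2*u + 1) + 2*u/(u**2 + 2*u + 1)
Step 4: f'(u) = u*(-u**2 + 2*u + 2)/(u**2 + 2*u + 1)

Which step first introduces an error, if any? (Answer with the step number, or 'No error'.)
Step 2

Step 2 is incorrect due to a wrong exponent.
The step shows: (-u**3 + 2*u*(u + 1))/(u + 1)**2
The correct value should be: (-u**2 + 2*u*(u + 1))/(u + 1)**2

Explanation: The exponent 2 on u was incorrectly written as 3: the term (-u**2 + 2*u*(u + 1))/(u + 1)**2 was incorrectly written as (-u**3 + 2*u*(u + 1))/(u + 1)**2
The later steps are derived from this incorrect expression, so the error originates in Step 2.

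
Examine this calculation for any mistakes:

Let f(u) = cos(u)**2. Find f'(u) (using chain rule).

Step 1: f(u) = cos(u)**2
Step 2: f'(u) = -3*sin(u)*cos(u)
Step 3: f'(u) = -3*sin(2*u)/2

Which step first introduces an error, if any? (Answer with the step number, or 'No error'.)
Step 2

Step 2 is incorrect due to a wrong coefficient.
The step shows: -3*sin(u)*cos(u)
The correct value should be: -2*sin(u)*cos(u)

Explanation: The coefficient -2 was incorrectly written as -3: the term -2*sin(u)*cos(u) was incorrectly written as -3*sin(u)*cos(u)
The later steps are derived from this incorrect expression, so the error originates in Step 2.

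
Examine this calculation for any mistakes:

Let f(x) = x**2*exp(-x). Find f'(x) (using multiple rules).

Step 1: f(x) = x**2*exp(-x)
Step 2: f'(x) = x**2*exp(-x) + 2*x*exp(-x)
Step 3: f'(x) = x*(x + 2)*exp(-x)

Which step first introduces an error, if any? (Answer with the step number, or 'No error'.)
Step 2

Step 2 is incorrect due to a sign flip.
The step shows: x**2*exp(-x) + 2*x*exp(-x)
The correct value should be: -x**2*exp(-x) + 2*x*exp(-x)

Explanation: The sign of one term was flipped: the term -x**2*exp(-x) was incorrectly written as x**2*exp(-x)
The later steps are derived from this incorrect expression, so the error originates in Step 2.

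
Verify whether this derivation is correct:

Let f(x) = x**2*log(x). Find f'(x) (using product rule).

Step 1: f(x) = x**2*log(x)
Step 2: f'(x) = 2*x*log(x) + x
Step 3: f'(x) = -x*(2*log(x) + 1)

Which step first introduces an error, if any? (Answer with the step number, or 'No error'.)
Step 3

Step 3 is incorrect due to a sign flip.
The step shows: -x*(2*log(x) + 1)
The correct value should be: x*(2*log(x) + 1)

Explanation: The sign of the whole expression was flipped: the term x*(2*log(x) + 1) was incorrectly written as -x*(2*log(x) + 1)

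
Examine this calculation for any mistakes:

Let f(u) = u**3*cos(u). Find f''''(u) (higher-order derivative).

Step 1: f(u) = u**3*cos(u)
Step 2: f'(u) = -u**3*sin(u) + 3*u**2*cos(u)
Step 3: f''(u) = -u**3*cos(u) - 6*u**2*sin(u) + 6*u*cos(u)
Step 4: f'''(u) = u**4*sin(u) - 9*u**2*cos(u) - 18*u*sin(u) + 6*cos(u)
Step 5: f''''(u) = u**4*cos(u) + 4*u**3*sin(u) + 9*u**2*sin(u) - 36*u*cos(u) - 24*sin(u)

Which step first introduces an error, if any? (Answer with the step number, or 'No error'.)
Step 4

Step 4 is incorrect due to a wrong exponent.
The step shows: u**4*sin(u) - 9*u**2*cos(u) - 18*u*sin(u) + 6*cos(u)
The correct value should be: u**3*sin(u) - 9*u**2*cos(u) - 18*u*sin(u) + 6*cos(u)

Explanation: The exponent 3 on u was incorrectly written as 4: the term u**3*sin(u) was incorrectly written as u**4*sin(u)
The later steps are derived from this incorrect expression, so the error originates in Step 4.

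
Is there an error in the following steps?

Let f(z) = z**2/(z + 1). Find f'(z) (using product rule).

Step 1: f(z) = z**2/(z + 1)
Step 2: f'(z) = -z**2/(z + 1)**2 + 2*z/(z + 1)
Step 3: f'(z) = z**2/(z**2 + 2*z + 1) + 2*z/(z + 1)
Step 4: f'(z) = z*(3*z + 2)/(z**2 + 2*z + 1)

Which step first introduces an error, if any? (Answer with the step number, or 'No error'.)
Step 3

Step 3 is incorrect due to a sign flip.
The step shows: z**2/(z**2 + 2*z + 1) + 2*z/(z + 1)
The correct value should be: -z**2/(z**2 + 2*z + 1) + 2*z/(z + 1)

Explanation: The sign of one term was flipped: the term -z**2/(z**2 + 2*z + 1) was incorrectly written as z**2/(z**2 + 2*z + 1)
The later steps are derived from this incorrect expression, so the error originates in Step 3.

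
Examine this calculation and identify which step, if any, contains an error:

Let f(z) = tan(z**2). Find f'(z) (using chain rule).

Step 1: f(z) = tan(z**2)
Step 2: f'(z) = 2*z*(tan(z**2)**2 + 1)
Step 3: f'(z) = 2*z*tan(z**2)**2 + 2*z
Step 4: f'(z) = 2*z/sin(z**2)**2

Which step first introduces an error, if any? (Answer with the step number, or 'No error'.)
Step 4

Step 4 is incorrect due to a wrong trig function.
The step shows: 2*z/sin(z**2)**2
The correct value should be: 2*z/cos(z**2)**2

Explanation: cos(z**2) was incorrectly written as sin(z**2): the term 2*z/cos(z**2)**2 was incorrectly written as 2*z/sin(z**2)**2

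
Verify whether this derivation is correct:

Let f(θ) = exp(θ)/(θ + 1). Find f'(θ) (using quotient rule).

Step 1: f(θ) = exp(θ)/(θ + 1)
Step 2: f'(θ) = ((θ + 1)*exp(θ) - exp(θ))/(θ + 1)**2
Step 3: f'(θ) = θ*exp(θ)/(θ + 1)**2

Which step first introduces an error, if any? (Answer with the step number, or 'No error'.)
No error

All steps in this derivation are correct.
The final answer f'(θ) = θ*exp(θ)/(θ + 1)**2 is valid.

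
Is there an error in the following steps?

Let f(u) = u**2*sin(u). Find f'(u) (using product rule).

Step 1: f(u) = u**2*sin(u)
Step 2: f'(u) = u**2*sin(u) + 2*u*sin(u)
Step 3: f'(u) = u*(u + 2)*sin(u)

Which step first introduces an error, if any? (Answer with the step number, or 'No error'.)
Step 2

Step 2 is incorrect due to a wrong trig function.
The step shows: u**2*sin(u) + 2*u*sin(u)
The correct value should be: u**2*cos(u) + 2*u*sin(u)

Explanation: cos(u) was incorrectly written as sin(u): the term u**2*cos(u) was incorrectly written as u**2*sin(u)
The later steps are derived from this incorrect expression, so the error originates in Step 2.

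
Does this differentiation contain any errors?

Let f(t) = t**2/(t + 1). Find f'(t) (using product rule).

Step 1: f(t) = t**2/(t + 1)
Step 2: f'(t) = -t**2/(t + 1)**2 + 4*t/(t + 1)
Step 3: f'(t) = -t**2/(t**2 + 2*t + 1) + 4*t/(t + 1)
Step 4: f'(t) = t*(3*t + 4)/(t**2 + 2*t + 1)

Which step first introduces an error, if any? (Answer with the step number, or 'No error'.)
Step 2

Step 2 is incorrect due to a wrong coefficient.
The step shows: -t**2/(t + 1)**2 + 4*t/(t + 1)
The correct value should be: -t**2/(t + 1)**2 + 2*t/(t + 1)

Explanation: The coefficient 2 was incorrectly written as 4: the term 2*t/(t + 1) was incorrectly written as 4*t/(t + 1)
The later steps are derived from this incorrect expression, so the error originates in Step 2.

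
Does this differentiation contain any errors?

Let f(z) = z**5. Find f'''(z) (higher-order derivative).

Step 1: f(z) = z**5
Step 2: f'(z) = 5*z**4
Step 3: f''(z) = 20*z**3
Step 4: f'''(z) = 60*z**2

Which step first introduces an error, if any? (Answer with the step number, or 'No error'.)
No error

All steps in this derivation are correct.
The final answer f'''(z) = 60*z**2 is valid.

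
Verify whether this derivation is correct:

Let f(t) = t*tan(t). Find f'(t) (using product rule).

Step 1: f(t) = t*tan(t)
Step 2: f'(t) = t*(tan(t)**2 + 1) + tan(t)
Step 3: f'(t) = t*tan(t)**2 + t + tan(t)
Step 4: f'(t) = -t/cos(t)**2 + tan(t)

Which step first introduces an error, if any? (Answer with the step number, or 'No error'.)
Step 4

Step 4 is incorrect due to a sign flip.
The step shows: -t/cos(t)**2 + tan(t)
The correct value should be: t/cos(t)**2 + tan(t)

Explanation: The sign of one term was flipped: the term t/cos(t)**2 was incorrectly written as -t/cos(t)**2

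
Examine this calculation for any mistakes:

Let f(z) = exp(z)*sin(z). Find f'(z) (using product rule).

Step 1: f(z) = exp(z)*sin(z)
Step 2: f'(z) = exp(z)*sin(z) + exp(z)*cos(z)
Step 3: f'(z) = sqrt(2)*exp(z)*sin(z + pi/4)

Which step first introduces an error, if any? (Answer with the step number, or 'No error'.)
No error

All steps in this derivation are correct.
The final answer f'(z) = sqrt(2)*exp(z)*sin(z + pi/4) is valid.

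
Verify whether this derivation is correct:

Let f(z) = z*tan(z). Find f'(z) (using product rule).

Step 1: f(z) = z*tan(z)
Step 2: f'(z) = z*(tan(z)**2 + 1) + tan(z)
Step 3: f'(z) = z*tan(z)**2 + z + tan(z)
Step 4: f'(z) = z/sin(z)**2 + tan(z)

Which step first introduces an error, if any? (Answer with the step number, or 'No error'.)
Step 4

Step 4 is incorrect due to a wrong trig function.
The step shows: z/sin(z)**2 + tan(z)
The correct value should be: z/cos(z)**2 + tan(z)

Explanation: cos(z) was incorrectly written as sin(z): the term z/cos(z)**2 was incorrectly written as z/sin(z)**2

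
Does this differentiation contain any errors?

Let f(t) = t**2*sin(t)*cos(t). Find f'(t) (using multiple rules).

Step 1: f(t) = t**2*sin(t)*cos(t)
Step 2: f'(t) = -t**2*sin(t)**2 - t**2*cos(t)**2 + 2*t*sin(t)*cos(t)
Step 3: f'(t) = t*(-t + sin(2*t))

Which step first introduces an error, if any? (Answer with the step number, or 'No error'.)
Step 2

Step 2 is incorrect due to a sign flip.
The step shows: -t**2*sin(t)**2 - t**2*cos(t)**2 + 2*t*sin(t)*cos(t)
The correct value should be: -t**2*sin(t)**2 + t**2*cos(t)**2 + 2*t*sin(t)*cos(t)

Explanation: The sign of one term was flipped: the term t**2*cos(t)**2 was incorrectly written as -t**2*cos(t)**2
The later steps are derived from this incorrect expression, so the error originates in Step 2.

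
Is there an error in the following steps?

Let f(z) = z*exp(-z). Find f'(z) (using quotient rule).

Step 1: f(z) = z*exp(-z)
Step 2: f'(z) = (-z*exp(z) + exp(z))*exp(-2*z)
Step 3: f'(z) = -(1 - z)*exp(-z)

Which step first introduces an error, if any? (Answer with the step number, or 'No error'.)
Step 3

Step 3 is incorrect due to a sign flip.
The step shows: -(1 - z)*exp(-z)
The correct value should be: (1 - z)*exp(-z)

Explanation: The sign of the whole expression was flipped: the term (1 - z)*exp(-z) was incorrectly written as -(1 - z)*exp(-z)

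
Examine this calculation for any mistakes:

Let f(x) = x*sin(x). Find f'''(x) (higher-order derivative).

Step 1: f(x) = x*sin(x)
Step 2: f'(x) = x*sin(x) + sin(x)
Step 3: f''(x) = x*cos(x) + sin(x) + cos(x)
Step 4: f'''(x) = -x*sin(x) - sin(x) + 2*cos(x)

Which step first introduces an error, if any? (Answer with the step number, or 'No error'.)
Step 2

Step 2 is incorrect due to a wrong trig function.
The step shows: x*sin(x) + sin(x)
The correct value should be: x*cos(x) + sin(x)

Explanation: cos(x) was incorrectly written as sin(x): the term x*cos(x) was incorrectly written as x*sin(x)
The later steps are derived from this incorrect expression, so the error originates in Step 2.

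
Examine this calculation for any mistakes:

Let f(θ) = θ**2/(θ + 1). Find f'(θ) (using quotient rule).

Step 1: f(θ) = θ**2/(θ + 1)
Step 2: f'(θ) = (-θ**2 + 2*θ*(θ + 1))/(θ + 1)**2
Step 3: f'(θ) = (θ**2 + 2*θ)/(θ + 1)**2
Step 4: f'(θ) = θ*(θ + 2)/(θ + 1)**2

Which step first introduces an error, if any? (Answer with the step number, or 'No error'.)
No error

All steps in this derivation are correct.
The final answer f'(θ) = θ*(θ + 2)/(θ + 1)**2 is valid.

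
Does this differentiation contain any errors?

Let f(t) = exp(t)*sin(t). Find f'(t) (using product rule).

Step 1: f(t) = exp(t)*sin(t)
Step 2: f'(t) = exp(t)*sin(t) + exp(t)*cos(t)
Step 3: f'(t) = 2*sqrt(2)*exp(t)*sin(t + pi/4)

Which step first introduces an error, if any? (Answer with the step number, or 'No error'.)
Step 3

Step 3 is incorrect due to a wrong exponent.
The step shows: 2*sqrt(2)*exp(t)*sin(t + pi/4)
The correct value should be: sqrt(2)*exp(t)*sin(t + pi/4)

Explanation: The exponent 1/2 on 2 was incorrectly written as 3/2: the term sqrt(2)*exp(t)*sin(t + pi/4) was incorrectly written as 2*sqrt(2)*exp(t)*sin(t + pi/4)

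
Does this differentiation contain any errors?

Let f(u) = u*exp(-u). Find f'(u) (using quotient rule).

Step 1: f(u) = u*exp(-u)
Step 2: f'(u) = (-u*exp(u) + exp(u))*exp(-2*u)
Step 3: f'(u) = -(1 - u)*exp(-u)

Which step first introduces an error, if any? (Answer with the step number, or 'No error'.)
Step 3

Step 3 is incorrect due to a sign flip.
The step shows: -(1 - u)*exp(-u)
The correct value should be: (1 - u)*exp(-u)

Explanation: The sign of the whole expression was flipped: the term (1 - u)*exp(-u) was incorrectly written as -(1 - u)*exp(-u)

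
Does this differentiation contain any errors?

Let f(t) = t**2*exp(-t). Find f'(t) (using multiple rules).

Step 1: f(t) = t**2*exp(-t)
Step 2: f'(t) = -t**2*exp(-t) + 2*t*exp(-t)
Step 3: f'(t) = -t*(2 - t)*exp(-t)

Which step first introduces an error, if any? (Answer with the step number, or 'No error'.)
Step 3

Step 3 is incorrect due to a sign flip.
The step shows: -t*(2 - t)*exp(-t)
The correct value should be: t*(2 - t)*exp(-t)

Explanation: The sign of the whole expression was flipped: the term t*(2 - t)*exp(-t) was incorrectly written as -t*(2 - t)*exp(-t)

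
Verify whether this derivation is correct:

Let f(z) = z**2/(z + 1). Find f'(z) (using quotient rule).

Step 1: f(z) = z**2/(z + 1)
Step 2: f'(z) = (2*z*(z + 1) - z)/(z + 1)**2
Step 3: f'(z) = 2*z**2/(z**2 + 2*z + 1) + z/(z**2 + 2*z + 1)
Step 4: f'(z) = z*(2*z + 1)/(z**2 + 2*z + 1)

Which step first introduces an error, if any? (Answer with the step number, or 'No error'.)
Step 2

Step 2 is incorrect due to a wrong exponent.
The step shows: (2*z*(z + 1) - z)/(z + 1)**2
The correct value should be: (-z**2 + 2*z*(z + 1))/(z + 1)**2

Explanation: The exponent 2 on z was incorrectly written as 1: the term (-z**2 + 2*z*(z + 1))/(z + 1)**2 was incorrectly written as (2*z*(z + 1) - z)/(z + 1)**2
The later steps are derived from this incorrect expression, so the error originates in Step 2.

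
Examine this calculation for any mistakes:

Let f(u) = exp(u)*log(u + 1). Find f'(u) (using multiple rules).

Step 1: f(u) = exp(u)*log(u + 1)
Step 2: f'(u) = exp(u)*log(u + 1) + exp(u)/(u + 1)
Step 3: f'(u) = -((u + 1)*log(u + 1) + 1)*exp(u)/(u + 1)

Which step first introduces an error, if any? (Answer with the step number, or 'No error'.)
Step 3

Step 3 is incorrect due to a sign flip.
The step shows: -((u + 1)*log(u + 1) + 1)*exp(u)/(u + 1)
The correct value should be: ((u + 1)*log(u + 1) + 1)*exp(u)/(u + 1)

Explanation: The sign of the whole expression was flipped: the term ((u + 1)*log(u + 1) + 1)*exp(u)/(u + 1) was incorrectly written as -((u + 1)*log(u + 1) + 1)*exp(u)/(u + 1)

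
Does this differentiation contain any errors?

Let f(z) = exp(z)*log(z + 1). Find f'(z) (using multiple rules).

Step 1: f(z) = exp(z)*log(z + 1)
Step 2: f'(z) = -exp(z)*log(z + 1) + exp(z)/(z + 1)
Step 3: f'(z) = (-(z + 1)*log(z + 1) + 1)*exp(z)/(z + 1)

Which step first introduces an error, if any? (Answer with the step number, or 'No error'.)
Step 2

Step 2 is incorrect due to a sign flip.
The step shows: -exp(z)*log(z + 1) + exp(z)/(z + 1)
The correct value should be: exp(z)*log(z + 1) + exp(z)/(z + 1)

Explanation: The sign of one term was flipped: the term exp(z)*log(z + 1) was incorrectly written as -exp(z)*log(z + 1)
The later steps are derived from this incorrect expression, so the error originates in Step 2.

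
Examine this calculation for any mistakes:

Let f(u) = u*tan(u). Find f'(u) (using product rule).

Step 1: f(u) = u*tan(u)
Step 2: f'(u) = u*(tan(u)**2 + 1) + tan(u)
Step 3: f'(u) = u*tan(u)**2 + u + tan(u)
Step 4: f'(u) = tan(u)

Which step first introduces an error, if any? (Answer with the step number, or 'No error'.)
Step 4

Step 4 is incorrect due to a dropped term.
The step shows: tan(u)
The correct value should be: u/cos(u)**2 + tan(u)

Explanation: A term was dropped: the term u/cos(u)**2 was incorrectly omitted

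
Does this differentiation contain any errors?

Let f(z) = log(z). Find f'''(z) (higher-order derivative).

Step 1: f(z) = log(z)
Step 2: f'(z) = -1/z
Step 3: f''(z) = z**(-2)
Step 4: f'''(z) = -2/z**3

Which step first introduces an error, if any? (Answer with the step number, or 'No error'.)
Step 2

Step 2 is incorrect due to a sign flip.
The step shows: -1/z
The correct value should be: 1/z

Explanation: The sign of the whole expression was flipped: the term 1/z was incorrectly written as -1/z
The later steps are derived from this incorrect expression, so the error originates in Step 2.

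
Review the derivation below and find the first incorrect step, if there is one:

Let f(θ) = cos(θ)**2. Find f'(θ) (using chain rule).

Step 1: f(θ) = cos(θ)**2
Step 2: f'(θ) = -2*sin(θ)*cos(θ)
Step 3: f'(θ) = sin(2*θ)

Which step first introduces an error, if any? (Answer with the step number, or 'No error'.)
Step 3

Step 3 is incorrect due to a sign flip.
The step shows: sin(2*θ)
The correct value should be: -sin(2*θ)

Explanation: The sign of the whole expression was flipped: the term -sin(2*θ) was incorrectly written as sin(2*θ)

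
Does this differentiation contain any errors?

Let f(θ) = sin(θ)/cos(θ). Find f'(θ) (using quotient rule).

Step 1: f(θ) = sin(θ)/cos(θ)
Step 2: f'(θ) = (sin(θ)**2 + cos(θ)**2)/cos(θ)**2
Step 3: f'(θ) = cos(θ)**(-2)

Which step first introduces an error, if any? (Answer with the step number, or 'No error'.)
No error

All steps in this derivation are correct.
The final answer f'(θ) = cos(θ)**(-2) is valid.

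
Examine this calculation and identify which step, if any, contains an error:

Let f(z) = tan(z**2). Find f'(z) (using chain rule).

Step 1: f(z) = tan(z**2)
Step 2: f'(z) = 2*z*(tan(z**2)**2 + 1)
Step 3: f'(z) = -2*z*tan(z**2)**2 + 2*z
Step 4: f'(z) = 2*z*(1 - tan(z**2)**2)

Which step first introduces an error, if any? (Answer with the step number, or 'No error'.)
Step 3

Step 3 is incorrect due to a sign flip.
The step shows: -2*z*tan(z**2)**2 + 2*z
The correct value should be: 2*z*tan(z**2)**2 + 2*z

Explanation: The sign of one term was flipped: the term 2*z*tan(z**2)**2 was incorrectly written as -2*z*tan(z**2)**2
The later steps are derived from this incorrect expression, so the error originates in Step 3.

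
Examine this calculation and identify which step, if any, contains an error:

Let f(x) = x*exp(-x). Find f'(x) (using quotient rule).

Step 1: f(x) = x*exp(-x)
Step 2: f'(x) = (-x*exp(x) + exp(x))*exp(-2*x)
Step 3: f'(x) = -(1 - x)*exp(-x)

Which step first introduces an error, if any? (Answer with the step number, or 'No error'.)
Step 3

Step 3 is incorrect due to a sign flip.
The step shows: -(1 - x)*exp(-x)
The correct value should be: (1 - x)*exp(-x)

Explanation: The sign of the whole expression was flipped: the term (1 - x)*exp(-x) was incorrectly written as -(1 - x)*exp(-x)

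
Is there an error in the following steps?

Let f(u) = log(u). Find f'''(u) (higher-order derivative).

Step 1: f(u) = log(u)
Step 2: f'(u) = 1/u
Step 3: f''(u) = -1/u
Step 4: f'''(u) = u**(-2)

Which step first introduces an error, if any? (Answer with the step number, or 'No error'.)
Step 3

Step 3 is incorrect due to a wrong exponent.
The step shows: -1/u
The correct value should be: -1/u**2

Explanation: The exponent -2 on u was incorrectly written as -1: the term -1/u**2 was incorrectly written as -1/u
The later steps are derived from this incorrect expression, so the error originates in Step 3.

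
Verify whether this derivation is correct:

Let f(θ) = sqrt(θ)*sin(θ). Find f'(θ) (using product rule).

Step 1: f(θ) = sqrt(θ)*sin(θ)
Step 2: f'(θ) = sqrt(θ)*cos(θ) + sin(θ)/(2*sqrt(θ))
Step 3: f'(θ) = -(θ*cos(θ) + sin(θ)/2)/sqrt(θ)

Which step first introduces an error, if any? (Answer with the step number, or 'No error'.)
Step 3

Step 3 is incorrect due to a sign flip.
The step shows: -(θ*cos(θ) + sin(θ)/2)/sqrt(θ)
The correct value should be: (θ*cos(θ) + sin(θ)/2)/sqrt(θ)

Explanation: The sign of the whole expression was flipped: the term (θ*cos(θ) + sin(θ)/2)/sqrt(θ) was incorrectly written as -(θ*cos(θ) + sin(θ)/2)/sqrt(θ)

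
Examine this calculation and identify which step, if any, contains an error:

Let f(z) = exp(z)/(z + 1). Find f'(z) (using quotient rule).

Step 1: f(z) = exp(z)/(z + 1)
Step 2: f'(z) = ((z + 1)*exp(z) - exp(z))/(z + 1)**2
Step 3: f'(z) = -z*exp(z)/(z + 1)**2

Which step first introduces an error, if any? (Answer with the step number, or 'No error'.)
Step 3

Step 3 is incorrect due to a sign flip.
The step shows: -z*exp(z)/(z + 1)**2
The correct value should be: z*exp(z)/(z + 1)**2

Explanation: The sign of the whole expression was flipped: the term z*exp(z)/(z + 1)**2 was incorrectly written as -z*exp(z)/(z + 1)**2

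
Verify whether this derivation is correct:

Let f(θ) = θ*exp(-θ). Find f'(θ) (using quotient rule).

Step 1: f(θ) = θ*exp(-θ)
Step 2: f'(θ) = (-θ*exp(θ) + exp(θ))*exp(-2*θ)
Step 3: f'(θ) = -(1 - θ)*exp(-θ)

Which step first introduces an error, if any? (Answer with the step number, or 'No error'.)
Step 3

Step 3 is incorrect due to a sign flip.
The step shows: -(1 - θ)*exp(-θ)
The correct value should be: (1 - θ)*exp(-θ)

Explanation: The sign of the whole expression was flipped: the term (1 - θ)*exp(-θ) was incorrectly written as -(1 - θ)*exp(-θ)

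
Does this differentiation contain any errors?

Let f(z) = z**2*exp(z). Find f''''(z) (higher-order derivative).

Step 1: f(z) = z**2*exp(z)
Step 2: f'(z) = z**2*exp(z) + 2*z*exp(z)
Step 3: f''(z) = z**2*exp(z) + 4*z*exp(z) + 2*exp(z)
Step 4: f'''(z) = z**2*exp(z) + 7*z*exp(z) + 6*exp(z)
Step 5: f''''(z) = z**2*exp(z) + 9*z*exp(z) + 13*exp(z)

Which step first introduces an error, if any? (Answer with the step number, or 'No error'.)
Step 4

Step 4 is incorrect due to a wrong coefficient.
The step shows: z**2*exp(z) + 7*z*exp(z) + 6*exp(z)
The correct value should be: z**2*exp(z) + 6*z*exp(z) + 6*exp(z)

Explanation: The coefficient 6 was incorrectly written as 7: the term 6*z*exp(z) was incorrectly written as 7*z*exp(z)
The later steps are derived from this incorrect expression, so the error originates in Step 4.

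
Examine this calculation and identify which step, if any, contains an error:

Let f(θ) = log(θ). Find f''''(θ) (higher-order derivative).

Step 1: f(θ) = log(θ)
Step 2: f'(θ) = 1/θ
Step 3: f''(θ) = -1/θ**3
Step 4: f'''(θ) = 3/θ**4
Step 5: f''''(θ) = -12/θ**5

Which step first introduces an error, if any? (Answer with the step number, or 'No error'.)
Step 3

Step 3 is incorrect due to a wrong exponent.
The step shows: -1/θ**3
The correct value should be: -1/θ**2

Explanation: The exponent -2 on θ was incorrectly written as -3: the term -1/θ**2 was incorrectly written as -1/θ**3
The later steps are derived from this incorrect expression, so the error originates in Step 3.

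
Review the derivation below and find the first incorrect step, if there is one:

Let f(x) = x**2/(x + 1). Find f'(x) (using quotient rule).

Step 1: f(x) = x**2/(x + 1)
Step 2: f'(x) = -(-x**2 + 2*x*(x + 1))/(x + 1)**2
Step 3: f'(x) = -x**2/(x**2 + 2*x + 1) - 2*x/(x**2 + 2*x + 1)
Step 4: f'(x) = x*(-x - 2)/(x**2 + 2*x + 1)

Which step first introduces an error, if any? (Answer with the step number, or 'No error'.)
Step 2

Step 2 is incorrect due to a sign flip.
The step shows: -(-x**2 + 2*x*(x + 1))/(x + 1)**2
The correct value should be: (-x**2 + 2*x*(x + 1))/(x + 1)**2

Explanation: The sign of the whole expression was flipped: the term (-x**2 + 2*x*(x + 1))/(x + 1)**2 was incorrectly written as -(-x**2 + 2*x*(x + 1))/(x + 1)**2
The later steps are derived from this incorrect expression, so the error originates in Step 2.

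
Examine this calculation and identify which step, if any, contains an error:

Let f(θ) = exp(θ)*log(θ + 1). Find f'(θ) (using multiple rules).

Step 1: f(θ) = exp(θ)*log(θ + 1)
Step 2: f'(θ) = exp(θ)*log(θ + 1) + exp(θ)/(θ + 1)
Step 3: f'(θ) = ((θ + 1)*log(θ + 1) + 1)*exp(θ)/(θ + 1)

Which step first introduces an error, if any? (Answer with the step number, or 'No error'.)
No error

All steps in this derivation are correct.
The final answer f'(θ) = ((θ + 1)*log(θ + 1) + 1)*exp(θ)/(θ + 1) is valid.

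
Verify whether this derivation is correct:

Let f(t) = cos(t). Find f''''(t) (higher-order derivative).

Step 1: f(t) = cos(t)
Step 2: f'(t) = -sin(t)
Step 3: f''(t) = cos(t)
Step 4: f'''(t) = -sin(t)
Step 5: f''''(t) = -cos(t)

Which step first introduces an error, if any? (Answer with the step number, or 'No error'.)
Step 3

Step 3 is incorrect due to a sign flip.
The step shows: cos(t)
The correct value should be: -cos(t)

Explanation: The sign of the whole expression was flipped: the term -cos(t) was incorrectly written as cos(t)
The later steps are derived from this incorrect expression, so the error originates in Step 3.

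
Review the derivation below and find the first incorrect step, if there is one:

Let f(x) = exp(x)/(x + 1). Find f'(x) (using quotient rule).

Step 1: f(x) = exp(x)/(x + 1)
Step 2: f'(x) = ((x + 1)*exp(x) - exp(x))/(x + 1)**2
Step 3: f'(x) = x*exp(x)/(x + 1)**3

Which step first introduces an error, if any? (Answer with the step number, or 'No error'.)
Step 3

Step 3 is incorrect due to a wrong exponent.
The step shows: x*exp(x)/(x + 1)**3
The correct value should be: x*exp(x)/(x + 1)**2

Explanation: The exponent -2 on x + 1 was incorrectly written as -3: the term x*exp(x)/(x + 1)**2 was incorrectly written as x*exp(x)/(x + 1)**3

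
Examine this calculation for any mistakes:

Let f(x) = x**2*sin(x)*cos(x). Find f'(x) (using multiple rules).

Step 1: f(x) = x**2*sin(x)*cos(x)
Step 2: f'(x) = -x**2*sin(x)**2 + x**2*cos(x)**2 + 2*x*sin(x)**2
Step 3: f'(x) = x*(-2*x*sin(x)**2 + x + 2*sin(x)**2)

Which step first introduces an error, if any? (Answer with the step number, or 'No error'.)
Step 2

Step 2 is incorrect due to a wrong trig function.
The step shows: -x**2*sin(x)**2 + x**2*cos(x)**2 + 2*x*sin(x)**2
The correct value should be: -x**2*sin(x)**2 + x**2*cos(x)**2 + 2*x*sin(x)*cos(x)

Explanation: cos(x) was incorrectly written as sin(x): the term 2*x*sin(x)*cos(x) was incorrectly written as 2*x*sin(x)**2
The later steps are derived from this incorrect expression, so the error originates in Step 2.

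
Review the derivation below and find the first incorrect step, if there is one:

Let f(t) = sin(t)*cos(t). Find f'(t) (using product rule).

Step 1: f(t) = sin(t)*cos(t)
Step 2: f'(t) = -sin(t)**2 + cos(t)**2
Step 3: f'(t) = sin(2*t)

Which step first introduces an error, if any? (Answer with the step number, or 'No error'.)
Step 3

Step 3 is incorrect due to a wrong trig function.
The step shows: sin(2*t)
The correct value should be: cos(2*t)

Explanation: cos(2*t) was incorrectly written as sin(2*t): the term cos(2*t) was incorrectly written as sin(2*t)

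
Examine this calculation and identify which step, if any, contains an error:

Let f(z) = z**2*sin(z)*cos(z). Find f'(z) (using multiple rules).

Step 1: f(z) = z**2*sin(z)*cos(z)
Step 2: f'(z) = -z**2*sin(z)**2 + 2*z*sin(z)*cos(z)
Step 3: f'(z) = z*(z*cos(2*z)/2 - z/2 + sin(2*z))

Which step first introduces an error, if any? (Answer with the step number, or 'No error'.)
Step 2

Step 2 is incorrect due to a dropped term.
The step shows: -z**2*sin(z)**2 + 2*z*sin(z)*cos(z)
The correct value should be: -z**2*sin(z)**2 + z**2*cos(z)**2 + 2*z*sin(z)*cos(z)

Explanation: A term was dropped: the term z**2*cos(z)**2 was incorrectly omitted
The later steps are derived from this incorrect expression, so the error originates in Step 2.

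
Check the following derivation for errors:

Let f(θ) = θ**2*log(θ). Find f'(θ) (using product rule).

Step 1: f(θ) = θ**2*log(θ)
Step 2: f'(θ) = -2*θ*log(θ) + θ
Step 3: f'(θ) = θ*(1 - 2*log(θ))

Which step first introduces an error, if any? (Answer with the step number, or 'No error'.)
Step 2

Step 2 is incorrect due to a sign flip.
The step shows: -2*θ*log(θ) + θ
The correct value should be: 2*θ*log(θ) + θ

Explanation: The sign of one term was flipped: the term 2*θ*log(θ) was incorrectly written as -2*θ*log(θ)
The later steps are derived from this incorrect expression, so the error originates in Step 2.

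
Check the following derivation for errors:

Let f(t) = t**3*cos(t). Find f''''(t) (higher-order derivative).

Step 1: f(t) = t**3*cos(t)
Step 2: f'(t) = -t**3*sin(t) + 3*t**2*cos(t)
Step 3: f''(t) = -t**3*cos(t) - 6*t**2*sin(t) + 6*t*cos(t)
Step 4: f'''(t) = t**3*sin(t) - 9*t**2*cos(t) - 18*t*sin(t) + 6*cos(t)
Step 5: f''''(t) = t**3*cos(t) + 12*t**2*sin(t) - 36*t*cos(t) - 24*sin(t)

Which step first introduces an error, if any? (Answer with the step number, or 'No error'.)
No error

All steps in this derivation are correct.
The final answer f''''(t) = t**3*cos(t) + 12*t**2*sin(t) - 36*t*cos(t) - 24*sin(t) is valid.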